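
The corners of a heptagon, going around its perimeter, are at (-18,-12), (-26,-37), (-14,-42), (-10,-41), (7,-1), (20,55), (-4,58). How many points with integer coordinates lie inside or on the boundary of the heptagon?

Using the shoelace formula, 2A = |[(-18)·(-37) − (-26)·(-12)] + [(-26)·(-42) − (-14)·(-37)] + [(-14)·(-41) − (-10)·(-42)] + [(-10)·(-1) − 7·(-41)] + [7·55 − 20·(-1)] + [20·58 − (-4)·55] + [(-4)·(-12) − (-18)·58]| = 4256, so the area is 2128.
Summing gcd(|Δx|,|Δy|) over the edges gives the boundary count: gcd(8,25) + gcd(12,5) + gcd(4,1) + gcd(17,40) + gcd(13,56) + gcd(24,3) + gcd(14,70) = 1+1+1+1+1+3+14 = 22.
Pick's theorem gives I = A − B/2 + 1 = 2128 − 22/2 + 1 = 2118, so the closed region contains I + B = 2118 + 22 = 2140 lattice points.

2140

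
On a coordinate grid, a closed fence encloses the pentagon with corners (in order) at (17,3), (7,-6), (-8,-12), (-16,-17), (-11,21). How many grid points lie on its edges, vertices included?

Summing gcd(|Δx|,|Δy|) over the edges gives the boundary count: gcd(10,9) + gcd(15,6) + gcd(8,5) + gcd(5,38) + gcd(28,18) = 1+3+1+1+2 = 8.

8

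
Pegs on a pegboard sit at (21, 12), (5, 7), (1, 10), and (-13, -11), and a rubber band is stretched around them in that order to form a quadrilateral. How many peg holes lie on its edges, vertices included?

Summing gcd(|Δx|,|Δy|) over the edges gives the boundary count: gcd(16,5) + gcd(4,3) + gcd(14,21) + gcd(34,23) = 1+1+7+1 = 10.

10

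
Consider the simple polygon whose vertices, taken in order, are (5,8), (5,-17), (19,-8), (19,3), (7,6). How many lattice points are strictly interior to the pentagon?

223

The shoelace formula gives twice the area as |[5·(-17) − 5·8] + [5·(-8) − 19·(-17)] + [19·3 − 19·(-8)] + [19·6 − 7·3] + [7·8 − 5·6]| = 486, so the area is 243.
Summing gcd(|Δx|,|Δy|) over the edges gives the boundary count: gcd(0,25) + gcd(14,9) + gcd(0,11) + gcd(12,3) + gcd(2,2) = 25+1+11+3+2 = 42.
Pick's theorem gives I = A − B/2 + 1 = 243 − 42/2 + 1 = 223.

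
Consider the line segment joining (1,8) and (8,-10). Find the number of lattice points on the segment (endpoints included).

2

The number of lattice points on a segment between lattice points is gcd(|Δx|,|Δy|) + 1 = gcd(7,18) + 1 = 1 + 1 = 2.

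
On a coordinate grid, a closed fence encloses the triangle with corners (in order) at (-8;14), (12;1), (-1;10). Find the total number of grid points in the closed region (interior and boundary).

8

The shoelace formula gives twice the area as |[(-8)·1 − 12·14] + [12·10 − (-1)·1] + [(-1)·14 − (-8)·10]| = 11, so the area is 5.5.
Summing gcd(|Δx|,|Δy|) over the edges gives the boundary count: gcd(20,13) + gcd(13,9) + gcd(7,4) = 1+1+1 = 3.
Pick's theorem gives I = A − B/2 + 1 = 5.5 − 3/2 + 1 = 5, so the closed region contains I + B = 5 + 3 = 8 lattice points.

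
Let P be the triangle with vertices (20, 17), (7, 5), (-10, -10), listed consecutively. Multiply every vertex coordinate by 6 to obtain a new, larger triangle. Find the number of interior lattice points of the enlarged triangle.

By the shoelace formula, twice the signed area is |[20·5 − 7·17] + [7·(-10) − (-10)·5] + [(-10)·17 − 20·(-10)]| = 9, so the area is 9/2.
The number of boundary lattice points is Σ gcd(|Δx|,|Δy|) = gcd(13,12) + gcd(17,15) + gcd(30,27) = 1+1+3 = 5.
Scaling by 6 multiplies the area by 6² = 36 (so the new area is 162) and multiplies the boundary lattice-point count by 6, giving 30.
By Pick's theorem, the interior count of the dilated polygon is 162 − 30/2 + 1 = 148.

148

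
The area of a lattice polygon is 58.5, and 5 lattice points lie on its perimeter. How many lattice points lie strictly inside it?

57

From Pick's theorem, I = A − B/2 + 1 = 58.5 − 5/2 + 1 = 57.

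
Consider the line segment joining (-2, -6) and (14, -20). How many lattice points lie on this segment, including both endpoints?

The number of lattice points on a segment between lattice points is gcd(|Δx|,|Δy|) + 1 = gcd(16,14) + 1 = 2 + 1 = 3.

3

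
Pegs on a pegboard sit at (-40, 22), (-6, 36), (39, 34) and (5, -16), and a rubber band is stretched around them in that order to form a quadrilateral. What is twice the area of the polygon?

4240

By the shoelace formula, twice the signed area is |[(-40)·36 − (-6)·22] + [(-6)·34 − 39·36] + [39·(-16) − 5·34] + [5·22 − (-40)·(-16)]| = 4240, so the area is 2120.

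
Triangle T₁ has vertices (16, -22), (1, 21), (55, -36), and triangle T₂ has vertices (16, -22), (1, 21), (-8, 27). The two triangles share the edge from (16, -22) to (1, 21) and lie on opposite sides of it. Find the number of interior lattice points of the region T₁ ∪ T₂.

The union is the simple quadrilateral with vertices (16, -22), (55, -36), (1, 21), (-8, 27) in order.
The shoelace formula gives twice the area as |(16·(-36) − 55·(-22)) + (55·21 − 1·(-36)) + (1·27 − (-8)·21) + ((-8)·(-22) − 16·27)| = 1764, so the area is 882.
The number of boundary lattice points is Σ gcd(|Δx|,|Δy|) = gcd(39,14) + gcd(54,57) + gcd(9,6) + gcd(24,49) = 1+3+3+1 = 8.
By Pick's theorem I = A − B/2 + 1 = 882 − 8/2 + 1 = 879.

879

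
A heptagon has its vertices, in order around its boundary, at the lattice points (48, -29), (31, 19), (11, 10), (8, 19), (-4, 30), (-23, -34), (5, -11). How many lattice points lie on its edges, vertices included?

9

Summing gcd(|Δx|,|Δy|) over the edges gives the boundary count: gcd(17,48) + gcd(20,9) + gcd(3,9) + gcd(12,11) + gcd(19,64) + gcd(28,23) + gcd(43,18) = 1+1+3+1+1+1+1 = 9.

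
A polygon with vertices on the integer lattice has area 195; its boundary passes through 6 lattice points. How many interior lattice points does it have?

From Pick's theorem, I = A − B/2 + 1 = 195 − 6/2 + 1 = 193.

193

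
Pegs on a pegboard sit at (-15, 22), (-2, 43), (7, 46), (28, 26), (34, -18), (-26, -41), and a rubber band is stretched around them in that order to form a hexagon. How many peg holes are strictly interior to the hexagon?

3265

By the shoelace formula, twice the signed area is |((-15)·43 − (-2)·22) + ((-2)·46 − 7·43) + (7·26 − 28·46) + (28·(-18) − 34·26) + (34·(-41) − (-26)·(-18)) + ((-26)·22 − (-15)·(-41))| = 6537, so the area is 6537/2.
The number of boundary lattice points is Σ gcd(|Δx|,|Δy|) = gcd(13,21) + gcd(9,3) + gcd(21,20) + gcd(6,44) + gcd(60,23) + gcd(11,63) = 1+3+1+2+1+1 = 9.
By Pick's theorem A = I + B/2 − 1, so I = 6537/2 − 9/2 + 1 = 3265.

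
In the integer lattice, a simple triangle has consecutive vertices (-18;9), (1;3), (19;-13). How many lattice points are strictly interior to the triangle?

Using the shoelace formula, 2A = |((-18)·3 − 1·9) + (1·(-13) − 19·3) + (19·9 − (-18)·(-13))| = 196, so the area is 98.
Along each edge there are gcd(|Δx|,|Δy|)+1 lattice points, so counting each shared vertex once the boundary has gcd(19,6) + gcd(18,16) + gcd(37,22) = 1+2+1 = 4.
Pick's theorem gives I = A − B/2 + 1 = 98 − 4/2 + 1 = 97.

97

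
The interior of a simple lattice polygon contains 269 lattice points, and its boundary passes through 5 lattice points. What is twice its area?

By Pick's theorem, A = I + B/2 − 1 = 269 + 5/2 − 1 = 541/2.
Hence 2A = 541.

541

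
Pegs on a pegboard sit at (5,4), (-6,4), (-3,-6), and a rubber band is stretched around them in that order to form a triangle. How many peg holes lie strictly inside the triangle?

49

Using the shoelace formula, 2A = |[5·4 − (-6)·4] + [(-6)·(-6) − (-3)·4] + [(-3)·4 − 5·(-6)]| = 110, so the area is 55.
The number of boundary lattice points is Σ gcd(|Δx|,|Δy|) = gcd(11,0) + gcd(3,10) + gcd(8,10) = 11+1+2 = 14.
Pick's theorem gives I = A − B/2 + 1 = 55 − 14/2 + 1 = 49.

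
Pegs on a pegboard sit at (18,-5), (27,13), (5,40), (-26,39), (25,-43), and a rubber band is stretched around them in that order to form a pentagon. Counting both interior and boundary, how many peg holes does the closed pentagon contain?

1713

The shoelace formula gives twice the area as |(18·13 − 27·(-5)) + (27·40 − 5·13) + (5·39 − (-26)·40) + ((-26)·(-43) − 25·39) + (25·(-5) − 18·(-43))| = 3411, so the area is 3411/2.
Summing gcd(|Δx|,|Δy|) over the edges gives the boundary count: gcd(9,18) + gcd(22,27) + gcd(31,1) + gcd(51,82) + gcd(7,38) = 9+1+1+1+1 = 13.
Pick's theorem gives I = A − B/2 + 1 = 3411/2 − 13/2 + 1 = 1700, so the closed region contains I + B = 1700 + 13 = 1713 lattice points.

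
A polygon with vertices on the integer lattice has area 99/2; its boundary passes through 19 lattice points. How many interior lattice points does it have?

41

From Pick's theorem, I = A − B/2 + 1 = 99/2 − 19/2 + 1 = 41.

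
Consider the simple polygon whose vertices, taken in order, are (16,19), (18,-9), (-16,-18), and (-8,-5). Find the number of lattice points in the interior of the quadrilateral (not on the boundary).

By the shoelace formula, twice the signed area is |(16·(-9) − 18·19) + (18·(-18) − (-16)·(-9)) + ((-16)·(-5) − (-8)·(-18)) + ((-8)·19 − 16·(-5))| = 1090, so the area is 545.
The number of boundary lattice points is Σ gcd(|Δx|,|Δy|) = gcd(2,28) + gcd(34,9) + gcd(8,13) + gcd(24,24) = 2+1+1+24 = 28.
By Pick's theorem A = I + B/2 − 1, so I = 545 − 28/2 + 1 = 532.

532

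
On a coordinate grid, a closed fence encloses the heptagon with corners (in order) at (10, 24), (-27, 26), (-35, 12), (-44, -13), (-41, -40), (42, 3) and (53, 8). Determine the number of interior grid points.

3311

The shoelace formula gives twice the area as |[10·26 − (-27)·24] + [(-27)·12 − (-35)·26] + [(-35)·(-13) − (-44)·12] + [(-44)·(-40) − (-41)·(-13)] + [(-41)·3 − 42·(-40)] + [42·8 − 53·3] + [53·24 − 10·8]| = 6630, so the area is 3315.
Along each edge there are gcd(|Δx|,|Δy|)+1 lattice points, so counting each shared vertex once the boundary has gcd(37,2) + gcd(8,14) + gcd(9,25) + gcd(3,27) + gcd(83,43) + gcd(11,5) + gcd(43,16) = 1+2+1+3+1+1+1 = 10.
Pick's theorem gives I = A − B/2 + 1 = 3315 − 10/2 + 1 = 3311.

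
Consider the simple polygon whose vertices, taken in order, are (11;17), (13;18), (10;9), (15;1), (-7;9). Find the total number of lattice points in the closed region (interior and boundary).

Using the shoelace formula, 2A = |(11·18 − 13·17) + (13·9 − 10·18) + (10·1 − 15·9) + (15·9 − (-7)·1) + ((-7)·17 − 11·9)| = 287, so the area is 143.5.
Along each edge there are gcd(|Δx|,|Δy|)+1 lattice points, so counting each shared vertex once the boundary has gcd(2,1) + gcd(3,9) + gcd(5,8) + gcd(22,8) + gcd(18,8) = 1+3+1+2+2 = 9.
Pick's theorem gives I = A − B/2 + 1 = 143.5 − 9/2 + 1 = 140, so the closed region contains I + B = 140 + 9 = 149 lattice points.

149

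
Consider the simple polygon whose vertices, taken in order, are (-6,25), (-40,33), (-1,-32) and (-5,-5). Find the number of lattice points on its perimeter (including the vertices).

17

Along each edge there are gcd(|Δx|,|Δy|)+1 lattice points, so counting each shared vertex once the boundary has gcd(34,8) + gcd(39,65) + gcd(4,27) + gcd(1,30) = 2+13+1+1 = 17.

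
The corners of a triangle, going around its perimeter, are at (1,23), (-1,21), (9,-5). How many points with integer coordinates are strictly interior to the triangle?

Using the shoelace formula, 2A = |[1·21 − (-1)·23] + [(-1)·(-5) − 9·21] + [9·23 − 1·(-5)]| = 72, so the area is 36.
The number of boundary lattice points is Σ gcd(|Δx|,|Δy|) = gcd(2,2) + gcd(10,26) + gcd(8,28) = 2+2+4 = 8.
By Pick's theorem A = I + B/2 − 1, so I = 36 − 8/2 + 1 = 33.

33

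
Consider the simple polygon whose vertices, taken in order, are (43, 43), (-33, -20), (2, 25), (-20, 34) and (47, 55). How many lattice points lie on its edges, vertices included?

12

Along each edge there are gcd(|Δx|,|Δy|)+1 lattice points, so counting each shared vertex once the boundary has gcd(76,63) + gcd(35,45) + gcd(22,9) + gcd(67,21) + gcd(4,12) = 1+5+1+1+4 = 12.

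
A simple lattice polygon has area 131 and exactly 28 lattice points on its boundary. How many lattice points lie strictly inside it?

118

From Pick's theorem, I = A − B/2 + 1 = 131 − 28/2 + 1 = 118.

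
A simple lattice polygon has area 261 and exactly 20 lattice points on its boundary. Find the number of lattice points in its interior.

Pick's theorem A = I + B/2 − 1 rearranges to I = A − B/2 + 1 = 261 − 20/2 + 1 = 252.

252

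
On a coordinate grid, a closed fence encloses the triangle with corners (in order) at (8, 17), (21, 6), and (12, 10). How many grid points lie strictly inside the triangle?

Using the shoelace formula, 2A = |(8·6 − 21·17) + (21·10 − 12·6) + (12·17 − 8·10)| = 47, so the area is 47/2.
Summing gcd(|Δx|,|Δy|) over the edges gives the boundary count: gcd(13,11) + gcd(9,4) + gcd(4,7) = 1+1+1 = 3.
Pick's theorem gives I = A − B/2 + 1 = 47/2 − 3/2 + 1 = 23.

23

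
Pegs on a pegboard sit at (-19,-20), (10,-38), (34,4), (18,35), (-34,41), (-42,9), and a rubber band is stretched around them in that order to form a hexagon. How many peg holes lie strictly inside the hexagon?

3855

The shoelace formula gives twice the area as |[(-19)·(-38) − 10·(-20)] + [10·4 − 34·(-38)] + [34·35 − 18·4] + [18·41 − (-34)·35] + [(-34)·9 − (-42)·41] + [(-42)·(-20) − (-19)·9]| = 7727, so the area is 7727/2.
The number of boundary lattice points is Σ gcd(|Δx|,|Δy|) = gcd(29,18) + gcd(24,42) + gcd(16,31) + gcd(52,6) + gcd(8,32) + gcd(23,29) = 1+6+1+2+8+1 = 19.
Pick's theorem gives I = A − B/2 + 1 = 7727/2 − 19/2 + 1 = 3855.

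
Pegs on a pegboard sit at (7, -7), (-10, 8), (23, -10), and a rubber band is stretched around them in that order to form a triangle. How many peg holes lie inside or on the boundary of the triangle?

The shoelace formula gives twice the area as |[7·8 − (-10)·(-7)] + [(-10)·(-10) − 23·8] + [23·(-7) − 7·(-10)]| = 189, so the area is 189/2.
Along each edge there are gcd(|Δx|,|Δy|)+1 lattice points, so counting each shared vertex once the boundary has gcd(17,15) + gcd(33,18) + gcd(16,3) = 1+3+1 = 5.
Pick's theorem gives I = A − B/2 + 1 = 189/2 − 5/2 + 1 = 93, so the closed region contains I + B = 93 + 5 = 98 lattice points.

98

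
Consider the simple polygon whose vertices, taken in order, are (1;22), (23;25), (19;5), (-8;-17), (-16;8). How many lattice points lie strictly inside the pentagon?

By the shoelace formula, twice the signed area is |[1·25 − 23·22] + [23·5 − 19·25] + [19·(-17) − (-8)·5] + [(-8)·8 − (-16)·(-17)] + [(-16)·22 − 1·8]| = 1820, so the area is 910.
Summing gcd(|Δx|,|Δy|) over the edges gives the boundary count: gcd(22,3) + gcd(4,20) + gcd(27,22) + gcd(8,25) + gcd(17,14) = 1+4+1+1+1 = 8.
Pick's theorem gives I = A − B/2 + 1 = 910 − 8/2 + 1 = 907.

907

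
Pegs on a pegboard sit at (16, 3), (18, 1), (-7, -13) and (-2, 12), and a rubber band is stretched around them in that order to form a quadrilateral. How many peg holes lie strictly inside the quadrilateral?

Using the shoelace formula, 2A = |(16·1 − 18·3) + (18·(-13) − (-7)·1) + ((-7)·12 − (-2)·(-13)) + ((-2)·3 − 16·12)| = 573, so the area is 573/2.
Summing gcd(|Δx|,|Δy|) over the edges gives the boundary count: gcd(2,2) + gcd(25,14) + gcd(5,25) + gcd(18,9) = 2+1+5+9 = 17.
Pick's theorem gives I = A − B/2 + 1 = 573/2 − 17/2 + 1 = 279.

279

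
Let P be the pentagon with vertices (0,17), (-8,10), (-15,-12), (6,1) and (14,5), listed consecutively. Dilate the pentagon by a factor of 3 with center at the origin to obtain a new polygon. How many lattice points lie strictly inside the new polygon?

3106

The shoelace formula gives twice the area as |(0·10 − (-8)·17) + ((-8)·(-12) − (-15)·10) + ((-15)·1 − 6·(-12)) + (6·5 − 14·1) + (14·17 − 0·5)| = 693, so the area is 693/2.
The number of boundary lattice points is Σ gcd(|Δx|,|Δy|) = gcd(8,7) + gcd(7,22) + gcd(21,13) + gcd(8,4) + gcd(14,12) = 1+1+1+4+2 = 9.
Scaling by 3 multiplies the area by 3² = 9 (so the new area is 6237/2) and multiplies the boundary lattice-point count by 3, giving 27.
By Pick's theorem, the interior count of the dilated polygon is 6237/2 − 27/2 + 1 = 3106.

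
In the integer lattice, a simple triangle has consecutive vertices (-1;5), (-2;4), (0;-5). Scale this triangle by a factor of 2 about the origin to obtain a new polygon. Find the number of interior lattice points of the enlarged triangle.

20

By the shoelace formula, twice the signed area is |((-1)·4 − (-2)·5) + ((-2)·(-5) − 0·4) + (0·5 − (-1)·(-5))| = 11, so the area is 11/2.
Summing gcd(|Δx|,|Δy|) over the edges gives the boundary count: gcd(1,1) + gcd(2,9) + gcd(1,10) = 1+1+1 = 3.
Scaling by 2 multiplies the area by 2² = 4 (so the new area is 22) and multiplies the boundary lattice-point count by 2, giving 6.
By Pick's theorem, the interior count of the dilated polygon is 22 − 6/2 + 1 = 20.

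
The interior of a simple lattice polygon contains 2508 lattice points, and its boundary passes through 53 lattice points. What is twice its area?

Pick's theorem states A = I + B/2 − 1, so A = 2508 + 53/2 − 1 = 5067/2.
Hence 2A = 5067.

5067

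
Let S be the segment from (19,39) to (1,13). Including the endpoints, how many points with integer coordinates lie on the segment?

The number of lattice points on a segment between lattice points is gcd(|Δx|,|Δy|) + 1 = gcd(18,26) + 1 = 2 + 1 = 3.

3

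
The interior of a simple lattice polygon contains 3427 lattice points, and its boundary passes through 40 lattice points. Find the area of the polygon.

Pick's theorem states A = I + B/2 − 1, so A = 3427 + 40/2 − 1 = 3446.

3446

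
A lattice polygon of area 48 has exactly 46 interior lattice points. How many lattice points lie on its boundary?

6

Pick's theorem gives A = I + B/2 − 1, so B = 2(A − I + 1) = 2(48 − 46 + 1) = 6.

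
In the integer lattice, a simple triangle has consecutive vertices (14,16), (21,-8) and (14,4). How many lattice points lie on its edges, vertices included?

14

The number of boundary lattice points is Σ gcd(|Δx|,|Δy|) = gcd(7,24) + gcd(7,12) + gcd(0,12) = 1+1+12 = 14.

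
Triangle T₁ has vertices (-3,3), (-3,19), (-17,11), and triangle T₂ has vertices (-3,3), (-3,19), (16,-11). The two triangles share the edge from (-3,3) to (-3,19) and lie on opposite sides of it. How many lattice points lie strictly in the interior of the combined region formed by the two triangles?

262

The union is the simple quadrilateral with vertices (-3,3), (-17,11), (-3,19), (16,-11) in order.
By the shoelace formula, twice the signed area is |[(-3)·11 − (-17)·3] + [(-17)·19 − (-3)·11] + [(-3)·(-11) − 16·19] + [16·3 − (-3)·(-11)]| = 528, so the area is 264.
The number of boundary lattice points is Σ gcd(|Δx|,|Δy|) = gcd(14,8) + gcd(14,8) + gcd(19,30) + gcd(19,14) = 2+2+1+1 = 6.
By Pick's theorem I = A − B/2 + 1 = 264 − 6/2 + 1 = 262.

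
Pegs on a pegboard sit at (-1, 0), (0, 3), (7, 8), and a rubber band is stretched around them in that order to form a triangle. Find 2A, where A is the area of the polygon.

The shoelace formula gives twice the area as |[(-1)·3 − 0·0] + [0·8 − 7·3] + [7·0 − (-1)·8]| = 16, so the area is 8.

16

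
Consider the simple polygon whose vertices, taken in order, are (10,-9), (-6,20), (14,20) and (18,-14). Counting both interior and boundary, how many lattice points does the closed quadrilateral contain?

The shoelace formula gives twice the area as |(10·20 − (-6)·(-9)) + ((-6)·20 − 14·20) + (14·(-14) − 18·20) + (18·(-9) − 10·(-14))| = 832, so the area is 416.
Along each edge there are gcd(|Δx|,|Δy|)+1 lattice points, so counting each shared vertex once the boundary has gcd(16,29) + gcd(20,0) + gcd(4,34) + gcd(8,5) = 1+20+2+1 = 24.
Pick's theorem gives I = A − B/2 + 1 = 416 − 24/2 + 1 = 405, so the closed region contains I + B = 405 + 24 = 429 lattice points.

429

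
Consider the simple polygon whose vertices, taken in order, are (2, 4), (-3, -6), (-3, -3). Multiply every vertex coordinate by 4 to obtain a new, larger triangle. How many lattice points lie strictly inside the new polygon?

103

The shoelace formula gives twice the area as |(2·(-6) − (-3)·4) + ((-3)·(-3) − (-3)·(-6)) + ((-3)·4 − 2·(-3))| = 15, so the area is 7.5.
Summing gcd(|Δx|,|Δy|) over the edges gives the boundary count: gcd(5,10) + gcd(0,3) + gcd(5,7) = 5+3+1 = 9.
Scaling by 4 multiplies the area by 4² = 16 (so the new area is 120) and multiplies the boundary lattice-point count by 4, giving 36.
By Pick's theorem, the interior count of the dilated polygon is 120 − 36/2 + 1 = 103.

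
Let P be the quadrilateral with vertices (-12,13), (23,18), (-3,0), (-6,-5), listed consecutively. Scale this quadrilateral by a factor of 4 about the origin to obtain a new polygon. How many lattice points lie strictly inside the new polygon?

4645

By the shoelace formula, twice the signed area is |((-12)·18 − 23·13) + (23·0 − (-3)·18) + ((-3)·(-5) − (-6)·0) + ((-6)·13 − (-12)·(-5))| = 584, so the area is 292.
Along each edge there are gcd(|Δx|,|Δy|)+1 lattice points, so counting each shared vertex once the boundary has gcd(35,5) + gcd(26,18) + gcd(3,5) + gcd(6,18) = 5+2+1+6 = 14.
Scaling by 4 multiplies the area by 4² = 16 (so the new area is 4672) and multiplies the boundary lattice-point count by 4, giving 56.
By Pick's theorem, the interior count of the dilated polygon is 4672 − 56/2 + 1 = 4645.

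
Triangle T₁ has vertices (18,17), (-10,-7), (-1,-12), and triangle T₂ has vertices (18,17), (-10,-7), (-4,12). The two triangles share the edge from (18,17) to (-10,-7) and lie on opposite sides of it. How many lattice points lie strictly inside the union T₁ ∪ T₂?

371

The union is the simple quadrilateral with vertices (18,17), (-1,-12), (-10,-7), (-4,12) in order.
By the shoelace formula, twice the signed area is |(18·(-12) − (-1)·17) + ((-1)·(-7) − (-10)·(-12)) + ((-10)·12 − (-4)·(-7)) + ((-4)·17 − 18·12)| = 744, so the area is 372.
Along each edge there are gcd(|Δx|,|Δy|)+1 lattice points, so counting each shared vertex once the boundary has gcd(19,29) + gcd(9,5) + gcd(6,19) + gcd(22,5) = 1+1+1+1 = 4.
By Pick's theorem I = A − B/2 + 1 = 372 − 4/2 + 1 = 371.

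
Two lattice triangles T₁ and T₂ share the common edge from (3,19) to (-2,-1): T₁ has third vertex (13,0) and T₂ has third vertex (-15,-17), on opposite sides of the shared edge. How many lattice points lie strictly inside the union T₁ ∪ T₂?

228

The union is the simple quadrilateral with vertices (3,19), (13,0), (-2,-1), (-15,-17) in order.
Using the shoelace formula, 2A = |[3·0 − 13·19] + [13·(-1) − (-2)·0] + [(-2)·(-17) − (-15)·(-1)] + [(-15)·19 − 3·(-17)]| = 475, so the area is 475/2.
The number of boundary lattice points is Σ gcd(|Δx|,|Δy|) = gcd(10,19) + gcd(15,1) + gcd(13,16) + gcd(18,36) = 1+1+1+18 = 21.
By Pick's theorem I = A − B/2 + 1 = 475/2 − 21/2 + 1 = 228.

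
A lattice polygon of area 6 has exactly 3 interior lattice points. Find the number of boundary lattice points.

Pick's theorem gives A = I + B/2 − 1, so B = 2(A − I + 1) = 2(6 − 3 + 1) = 8.

8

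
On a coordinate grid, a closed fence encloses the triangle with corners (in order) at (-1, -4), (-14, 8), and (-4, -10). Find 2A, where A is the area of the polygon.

The shoelace formula gives twice the area as |((-1)·8 − (-14)·(-4)) + ((-14)·(-10) − (-4)·8) + ((-4)·(-4) − (-1)·(-10))| = 114, so the area is 57.

114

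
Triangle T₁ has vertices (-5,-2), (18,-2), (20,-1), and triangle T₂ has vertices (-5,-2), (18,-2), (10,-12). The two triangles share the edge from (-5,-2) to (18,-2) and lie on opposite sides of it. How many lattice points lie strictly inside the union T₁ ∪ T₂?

123

The union is the simple quadrilateral with vertices (-5,-2), (20,-1), (18,-2), (10,-12) in order.
Using the shoelace formula, 2A = |((-5)·(-1) − 20·(-2)) + (20·(-2) − 18·(-1)) + (18·(-12) − 10·(-2)) + (10·(-2) − (-5)·(-12))| = 253, so the area is 126.5.
The number of boundary lattice points is Σ gcd(|Δx|,|Δy|) = gcd(25,1) + gcd(2,1) + gcd(8,10) + gcd(15,10) = 1+1+2+5 = 9.
By Pick's theorem I = A − B/2 + 1 = 126.5 − 9/2 + 1 = 123.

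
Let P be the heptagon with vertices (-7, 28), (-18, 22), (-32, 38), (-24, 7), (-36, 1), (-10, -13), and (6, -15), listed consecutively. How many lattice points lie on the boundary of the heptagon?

15

The number of boundary lattice points is Σ gcd(|Δx|,|Δy|) = gcd(11,6) + gcd(14,16) + gcd(8,31) + gcd(12,6) + gcd(26,14) + gcd(16,2) + gcd(13,43) = 1+2+1+6+2+2+1 = 15.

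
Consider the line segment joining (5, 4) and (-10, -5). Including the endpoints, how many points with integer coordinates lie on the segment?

4

The number of lattice points on a segment between lattice points is gcd(|Δx|,|Δy|) + 1 = gcd(15,9) + 1 = 3 + 1 = 4.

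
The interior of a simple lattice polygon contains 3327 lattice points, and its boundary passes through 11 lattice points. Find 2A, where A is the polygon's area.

6663

Pick's theorem states A = I + B/2 − 1, so A = 3327 + 11/2 − 1 = 6663/2.
Hence 2A = 6663.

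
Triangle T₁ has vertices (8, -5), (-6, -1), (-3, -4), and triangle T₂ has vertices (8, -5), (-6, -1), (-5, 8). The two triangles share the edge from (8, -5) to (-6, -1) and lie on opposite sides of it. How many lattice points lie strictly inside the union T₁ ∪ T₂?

The union is the simple quadrilateral with vertices (8, -5), (-3, -4), (-6, -1), (-5, 8) in order.
Using the shoelace formula, 2A = |[8·(-4) − (-3)·(-5)] + [(-3)·(-1) − (-6)·(-4)] + [(-6)·8 − (-5)·(-1)] + [(-5)·(-5) − 8·8]| = 160, so the area is 80.
Along each edge there are gcd(|Δx|,|Δy|)+1 lattice points, so counting each shared vertex once the boundary has gcd(11,1) + gcd(3,3) + gcd(1,9) + gcd(13,13) = 1+3+1+13 = 18.
By Pick's theorem I = A − B/2 + 1 = 80 − 18/2 + 1 = 72.

72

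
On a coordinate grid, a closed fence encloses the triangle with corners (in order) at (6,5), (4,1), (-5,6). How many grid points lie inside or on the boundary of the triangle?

26

By the shoelace formula, twice the signed area is |(6·1 − 4·5) + (4·6 − (-5)·1) + ((-5)·5 − 6·6)| = 46, so the area is 23.
The number of boundary lattice points is Σ gcd(|Δx|,|Δy|) = gcd(2,4) + gcd(9,5) + gcd(11,1) = 2+1+1 = 4.
Pick's theorem gives I = A − B/2 + 1 = 23 − 4/2 + 1 = 22, so the closed region contains I + B = 22 + 4 = 26 lattice points.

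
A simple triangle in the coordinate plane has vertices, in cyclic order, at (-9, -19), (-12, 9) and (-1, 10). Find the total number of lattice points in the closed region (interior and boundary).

Using the shoelace formula, 2A = |((-9)·9 − (-12)·(-19)) + ((-12)·10 − (-1)·9) + ((-1)·(-19) − (-9)·10)| = 311, so the area is 155.5.
The number of boundary lattice points is Σ gcd(|Δx|,|Δy|) = gcd(3,28) + gcd(11,1) + gcd(8,29) = 1+1+1 = 3.
Pick's theorem gives I = A − B/2 + 1 = 155.5 − 3/2 + 1 = 155, so the closed region contains I + B = 155 + 3 = 158 lattice points.

158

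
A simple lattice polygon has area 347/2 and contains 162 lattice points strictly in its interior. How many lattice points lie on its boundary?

25

Pick's theorem gives A = I + B/2 − 1, so B = 2(A − I + 1) = 2(347/2 − 162 + 1) = 25.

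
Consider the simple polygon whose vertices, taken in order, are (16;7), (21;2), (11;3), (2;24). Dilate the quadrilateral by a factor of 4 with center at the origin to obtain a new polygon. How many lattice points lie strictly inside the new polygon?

1469

By the shoelace formula, twice the signed area is |[16·2 − 21·7] + [21·3 − 11·2] + [11·24 − 2·3] + [2·7 − 16·24]| = 186, so the area is 93.
Along each edge there are gcd(|Δx|,|Δy|)+1 lattice points, so counting each shared vertex once the boundary has gcd(5,5) + gcd(10,1) + gcd(9,21) + gcd(14,17) = 5+1+3+1 = 10.
Scaling by 4 multiplies the area by 4² = 16 (so the new area is 1488) and multiplies the boundary lattice-point count by 4, giving 40.
By Pick's theorem, the interior count of the dilated polygon is 1488 − 40/2 + 1 = 1469.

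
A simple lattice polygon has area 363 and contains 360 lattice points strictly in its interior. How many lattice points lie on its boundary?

8

Pick's theorem gives A = I + B/2 − 1, so B = 2(A − I + 1) = 2(363 − 360 + 1) = 8.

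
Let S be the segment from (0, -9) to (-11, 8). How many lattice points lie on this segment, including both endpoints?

2

The number of lattice points on a segment between lattice points is gcd(|Δx|,|Δy|) + 1 = gcd(11,17) + 1 = 1 + 1 = 2.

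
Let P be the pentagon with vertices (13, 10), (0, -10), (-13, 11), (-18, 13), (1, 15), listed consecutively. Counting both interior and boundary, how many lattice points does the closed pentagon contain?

Using the shoelace formula, 2A = |[13·(-10) − 0·10] + [0·11 − (-13)·(-10)] + [(-13)·13 − (-18)·11] + [(-18)·15 − 1·13] + [1·10 − 13·15]| = 699, so the area is 349.5.
Along each edge there are gcd(|Δx|,|Δy|)+1 lattice points, so counting each shared vertex once the boundary has gcd(13,20) + gcd(13,21) + gcd(5,2) + gcd(19,2) + gcd(12,5) = 1+1+1+1+1 = 5.
Pick's theorem gives I = A − B/2 + 1 = 349.5 − 5/2 + 1 = 348, so the closed region contains I + B = 348 + 5 = 353 lattice points.

353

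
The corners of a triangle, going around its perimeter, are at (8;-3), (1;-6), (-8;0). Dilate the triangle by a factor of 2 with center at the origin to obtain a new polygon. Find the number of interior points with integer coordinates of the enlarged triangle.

134

The shoelace formula gives twice the area as |[8·(-6) − 1·(-3)] + [1·0 − (-8)·(-6)] + [(-8)·(-3) − 8·0]| = 69, so the area is 69/2.
The number of boundary lattice points is Σ gcd(|Δx|,|Δy|) = gcd(7,3) + gcd(9,6) + gcd(16,3) = 1+3+1 = 5.
Scaling by 2 multiplies the area by 2² = 4 (so the new area is 138) and multiplies the boundary lattice-point count by 2, giving 10.
By Pick's theorem, the interior count of the dilated polygon is 138 − 10/2 + 1 = 134.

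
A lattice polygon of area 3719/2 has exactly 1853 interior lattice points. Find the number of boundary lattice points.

15

Pick's theorem gives A = I + B/2 − 1, so B = 2(A − I + 1) = 2(3719/2 − 1853 + 1) = 15.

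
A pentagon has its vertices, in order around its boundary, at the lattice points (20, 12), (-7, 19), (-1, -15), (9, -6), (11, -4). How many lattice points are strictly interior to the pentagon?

The shoelace formula gives twice the area as |(20·19 − (-7)·12) + ((-7)·(-15) − (-1)·19) + ((-1)·(-6) − 9·(-15)) + (9·(-4) − 11·(-6)) + (11·12 − 20·(-4))| = 971, so the area is 971/2.
Summing gcd(|Δx|,|Δy|) over the edges gives the boundary count: gcd(27,7) + gcd(6,34) + gcd(10,9) + gcd(2,2) + gcd(9,16) = 1+2+1+2+1 = 7.
By Pick's theorem A = I + B/2 − 1, so I = 971/2 − 7/2 + 1 = 483.

483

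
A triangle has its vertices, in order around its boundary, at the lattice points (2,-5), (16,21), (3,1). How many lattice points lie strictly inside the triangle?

The shoelace formula gives twice the area as |(2·21 − 16·(-5)) + (16·1 − 3·21) + (3·(-5) − 2·1)| = 58, so the area is 29.
The number of boundary lattice points is Σ gcd(|Δx|,|Δy|) = gcd(14,26) + gcd(13,20) + gcd(1,6) = 2+1+1 = 4.
By Pick's theorem A = I + B/2 − 1, so I = 29 − 4/2 + 1 = 28.

28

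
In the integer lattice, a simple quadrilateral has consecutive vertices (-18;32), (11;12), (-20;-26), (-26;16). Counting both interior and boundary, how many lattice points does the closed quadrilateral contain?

Using the shoelace formula, 2A = |((-18)·12 − 11·32) + (11·(-26) − (-20)·12) + ((-20)·16 − (-26)·(-26)) + ((-26)·32 − (-18)·16)| = 2154, so the area is 1077.
Summing gcd(|Δx|,|Δy|) over the edges gives the boundary count: gcd(29,20) + gcd(31,38) + gcd(6,42) + gcd(8,16) = 1+1+6+8 = 16.
Pick's theorem gives I = A − B/2 + 1 = 1077 − 16/2 + 1 = 1070, so the closed region contains I + B = 1070 + 16 = 1086 lattice points.

1086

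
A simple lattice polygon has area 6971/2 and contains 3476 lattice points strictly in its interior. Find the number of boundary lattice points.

21

Pick's theorem gives A = I + B/2 − 1, so B = 2(A − I + 1) = 2(6971/2 − 3476 + 1) = 21.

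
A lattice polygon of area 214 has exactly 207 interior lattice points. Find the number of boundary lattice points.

Pick's theorem gives A = I + B/2 − 1, so B = 2(A − I + 1) = 2(214 − 207 + 1) = 16.

16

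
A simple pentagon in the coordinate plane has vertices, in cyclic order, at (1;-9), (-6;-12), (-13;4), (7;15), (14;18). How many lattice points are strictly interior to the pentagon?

347

Using the shoelace formula, 2A = |[1·(-12) − (-6)·(-9)] + [(-6)·4 − (-13)·(-12)] + [(-13)·15 − 7·4] + [7·18 − 14·15] + [14·(-9) − 1·18]| = 697, so the area is 697/2.
Along each edge there are gcd(|Δx|,|Δy|)+1 lattice points, so counting each shared vertex once the boundary has gcd(7,3) + gcd(7,16) + gcd(20,11) + gcd(7,3) + gcd(13,27) = 1+1+1+1+1 = 5.
Pick's theorem gives I = A − B/2 + 1 = 697/2 − 5/2 + 1 = 347.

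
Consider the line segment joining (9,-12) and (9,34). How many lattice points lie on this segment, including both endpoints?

47

The number of lattice points on a segment between lattice points is gcd(|Δx|,|Δy|) + 1 = gcd(0,46) + 1 = 46 + 1 = 47.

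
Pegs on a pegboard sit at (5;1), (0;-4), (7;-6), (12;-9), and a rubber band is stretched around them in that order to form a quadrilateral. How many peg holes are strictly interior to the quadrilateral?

By the shoelace formula, twice the signed area is |(5·(-4) − 0·1) + (0·(-6) − 7·(-4)) + (7·(-9) − 12·(-6)) + (12·1 − 5·(-9))| = 74, so the area is 37.
Along each edge there are gcd(|Δx|,|Δy|)+1 lattice points, so counting each shared vertex once the boundary has gcd(5,5) + gcd(7,2) + gcd(5,3) + gcd(7,10) = 5+1+1+1 = 8.
Pick's theorem gives I = A − B/2 + 1 = 37 − 8/2 + 1 = 34.

34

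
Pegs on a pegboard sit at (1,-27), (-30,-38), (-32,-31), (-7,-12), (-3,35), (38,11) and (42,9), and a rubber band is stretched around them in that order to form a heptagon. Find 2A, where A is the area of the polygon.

The shoelace formula gives twice the area as |[1·(-38) − (-30)·(-27)] + [(-30)·(-31) − (-32)·(-38)] + [(-32)·(-12) − (-7)·(-31)] + [(-7)·35 − (-3)·(-12)] + [(-3)·11 − 38·35] + [38·9 − 42·11] + [42·(-27) − 1·9]| = 3874, so the area is 1937.

3874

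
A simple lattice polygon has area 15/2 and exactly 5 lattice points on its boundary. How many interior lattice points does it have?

6

Pick's theorem A = I + B/2 − 1 rearranges to I = A − B/2 + 1 = 15/2 − 5/2 + 1 = 6.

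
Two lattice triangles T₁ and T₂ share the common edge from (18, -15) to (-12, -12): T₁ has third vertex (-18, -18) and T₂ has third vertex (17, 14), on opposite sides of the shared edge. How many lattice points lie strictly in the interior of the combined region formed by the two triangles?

The union is the simple quadrilateral with vertices (18, -15), (-18, -18), (-12, -12), (17, 14) in order.
The shoelace formula gives twice the area as |[18·(-18) − (-18)·(-15)] + [(-18)·(-12) − (-12)·(-18)] + [(-12)·14 − 17·(-12)] + [17·(-15) − 18·14]| = 1065, so the area is 1065/2.
Along each edge there are gcd(|Δx|,|Δy|)+1 lattice points, so counting each shared vertex once the boundary has gcd(36,3) + gcd(6,6) + gcd(29,26) + gcd(1,29) = 3+6+1+1 = 11.
By Pick's theorem I = A − B/2 + 1 = 1065/2 − 11/2 + 1 = 528.

528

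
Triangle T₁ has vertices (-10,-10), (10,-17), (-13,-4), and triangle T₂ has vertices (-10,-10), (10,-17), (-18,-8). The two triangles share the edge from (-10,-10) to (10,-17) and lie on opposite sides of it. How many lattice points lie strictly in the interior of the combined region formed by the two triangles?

55

The union is the simple quadrilateral with vertices (-10,-10), (-13,-4), (10,-17), (-18,-8) in order.
By the shoelace formula, twice the signed area is |[(-10)·(-4) − (-13)·(-10)] + [(-13)·(-17) − 10·(-4)] + [10·(-8) − (-18)·(-17)] + [(-18)·(-10) − (-10)·(-8)]| = 115, so the area is 57.5.
Summing gcd(|Δx|,|Δy|) over the edges gives the boundary count: gcd(3,6) + gcd(23,13) + gcd(28,9) + gcd(8,2) = 3+1+1+2 = 7.
By Pick's theorem I = A − B/2 + 1 = 57.5 − 7/2 + 1 = 55.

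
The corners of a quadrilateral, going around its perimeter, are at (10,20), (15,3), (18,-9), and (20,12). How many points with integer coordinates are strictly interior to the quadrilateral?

106

Using the shoelace formula, 2A = |(10·3 − 15·20) + (15·(-9) − 18·3) + (18·12 − 20·(-9)) + (20·20 − 10·12)| = 217, so the area is 217/2.
The number of boundary lattice points is Σ gcd(|Δx|,|Δy|) = gcd(5,17) + gcd(3,12) + gcd(2,21) + gcd(10,8) = 1+3+1+2 = 7.
By Pick's theorem A = I + B/2 − 1, so I = 217/2 − 7/2 + 1 = 106.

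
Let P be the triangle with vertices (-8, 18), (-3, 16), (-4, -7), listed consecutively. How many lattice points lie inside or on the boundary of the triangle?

61

By the shoelace formula, twice the signed area is |[(-8)·16 − (-3)·18] + [(-3)·(-7) − (-4)·16] + [(-4)·18 − (-8)·(-7)]| = 117, so the area is 58.5.
Summing gcd(|Δx|,|Δy|) over the edges gives the boundary count: gcd(5,2) + gcd(1,23) + gcd(4,25) = 1+1+1 = 3.
Pick's theorem gives I = A − B/2 + 1 = 58.5 − 3/2 + 1 = 58, so the closed region contains I + B = 58 + 3 = 61 lattice points.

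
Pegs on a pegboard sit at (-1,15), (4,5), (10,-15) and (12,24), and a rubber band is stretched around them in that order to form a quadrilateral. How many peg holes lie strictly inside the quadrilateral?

221

The shoelace formula gives twice the area as |[(-1)·5 − 4·15] + [4·(-15) − 10·5] + [10·24 − 12·(-15)] + [12·15 − (-1)·24]| = 449, so the area is 449/2.
The number of boundary lattice points is Σ gcd(|Δx|,|Δy|) = gcd(5,10) + gcd(6,20) + gcd(2,39) + gcd(13,9) = 5+2+1+1 = 9.
By Pick's theorem A = I + B/2 − 1, so I = 449/2 − 9/2 + 1 = 221.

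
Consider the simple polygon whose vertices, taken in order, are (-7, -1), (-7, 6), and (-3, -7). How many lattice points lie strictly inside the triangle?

Using the shoelace formula, 2A = |((-7)·6 − (-7)·(-1)) + ((-7)·(-7) − (-3)·6) + ((-3)·(-1) − (-7)·(-7))| = 28, so the area is 14.
Along each edge there are gcd(|Δx|,|Δy|)+1 lattice points, so counting each shared vertex once the boundary has gcd(0,7) + gcd(4,13) + gcd(4,6) = 7+1+2 = 10.
By Pick's theorem A = I + B/2 − 1, so I = 14 − 10/2 + 1 = 10.

10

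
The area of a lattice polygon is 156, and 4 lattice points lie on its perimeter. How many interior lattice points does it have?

155

From Pick's theorem, I = A − B/2 + 1 = 156 − 4/2 + 1 = 155.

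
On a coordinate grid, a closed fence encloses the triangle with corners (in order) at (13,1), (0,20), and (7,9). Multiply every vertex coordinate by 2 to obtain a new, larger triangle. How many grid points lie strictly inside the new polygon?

17

By the shoelace formula, twice the signed area is |(13·20 − 0·1) + (0·9 − 7·20) + (7·1 − 13·9)| = 10, so the area is 5.
Summing gcd(|Δx|,|Δy|) over the edges gives the boundary count: gcd(13,19) + gcd(7,11) + gcd(6,8) = 1+1+2 = 4.
Scaling by 2 multiplies the area by 2² = 4 (so the new area is 20) and multiplies the boundary lattice-point count by 2, giving 8.
By Pick's theorem, the interior count of the dilated polygon is 20 − 8/2 + 1 = 17.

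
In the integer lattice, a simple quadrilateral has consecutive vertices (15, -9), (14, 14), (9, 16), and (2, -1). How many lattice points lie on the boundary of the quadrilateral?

Summing gcd(|Δx|,|Δy|) over the edges gives the boundary count: gcd(1,23) + gcd(5,2) + gcd(7,17) + gcd(13,8) = 1+1+1+1 = 4.

4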